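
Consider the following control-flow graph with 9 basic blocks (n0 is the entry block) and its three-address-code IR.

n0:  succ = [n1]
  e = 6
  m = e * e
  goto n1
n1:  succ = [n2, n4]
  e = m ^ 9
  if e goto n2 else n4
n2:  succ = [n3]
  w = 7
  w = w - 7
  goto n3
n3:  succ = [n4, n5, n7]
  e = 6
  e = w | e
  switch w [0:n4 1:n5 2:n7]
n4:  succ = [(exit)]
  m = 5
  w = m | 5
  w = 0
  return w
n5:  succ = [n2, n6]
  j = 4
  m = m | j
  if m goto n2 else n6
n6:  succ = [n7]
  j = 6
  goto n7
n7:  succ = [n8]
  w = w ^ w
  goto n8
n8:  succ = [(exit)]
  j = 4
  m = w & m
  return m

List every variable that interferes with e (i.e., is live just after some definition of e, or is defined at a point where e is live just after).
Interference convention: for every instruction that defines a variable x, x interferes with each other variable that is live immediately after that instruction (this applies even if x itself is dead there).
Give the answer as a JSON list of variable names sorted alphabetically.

Per-block:
  n0 def {e,m} use ∅
  n1 def {e} use {m}
  n2 def {w} use ∅
  n3 def {e} use {w}
  n4 def {m,w} use ∅
  n5 def {j,m} use {m}
  n6 def {j} use ∅
  n7 def {w} use {w}
  n8 def {j,m} use {m,w}

Liveness:
  n0: in=∅ out={m}
  n1: in={m} out={m}
  n2: in={m} out={m,w}
  n3: in={m,w} out={m,w}
  n4: in=∅ out=∅
  n5: in={m,w} out={m,w}
  n6: in={m,w} out={m,w}
  n7: in={m,w} out={m,w}
  n8: in={m,w} out=∅

Conflict graph:
  e: {m,w}
  j: {m,w}
  m: {e,j,w}
  w: {e,j,m}

N(e) = ["m", "w"]

Answer: ["m", "w"]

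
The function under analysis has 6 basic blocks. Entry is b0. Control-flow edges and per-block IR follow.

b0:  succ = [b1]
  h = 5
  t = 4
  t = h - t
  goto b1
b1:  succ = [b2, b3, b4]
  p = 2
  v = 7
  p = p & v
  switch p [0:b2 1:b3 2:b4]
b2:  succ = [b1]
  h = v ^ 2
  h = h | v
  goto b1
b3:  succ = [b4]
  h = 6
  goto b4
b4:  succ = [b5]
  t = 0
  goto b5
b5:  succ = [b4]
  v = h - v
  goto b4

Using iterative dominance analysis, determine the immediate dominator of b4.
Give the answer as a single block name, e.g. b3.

Answer: b1

Derivation:
idom tree: b1←b0 b2←b1 b3←b1 b4←b1 b5←b4
Join-block Dom:
  b1: preds {b0,b2}: {b0} ∩ {b0,b1,b2} = {b0}; idom=b0
  b4: preds {b1,b3,b5}: {b0,b1} ∩ {b0,b1,b3} ∩ {b0,b1,b4,b5} = {b0,b1}; idom=b1

idom(b4) = b1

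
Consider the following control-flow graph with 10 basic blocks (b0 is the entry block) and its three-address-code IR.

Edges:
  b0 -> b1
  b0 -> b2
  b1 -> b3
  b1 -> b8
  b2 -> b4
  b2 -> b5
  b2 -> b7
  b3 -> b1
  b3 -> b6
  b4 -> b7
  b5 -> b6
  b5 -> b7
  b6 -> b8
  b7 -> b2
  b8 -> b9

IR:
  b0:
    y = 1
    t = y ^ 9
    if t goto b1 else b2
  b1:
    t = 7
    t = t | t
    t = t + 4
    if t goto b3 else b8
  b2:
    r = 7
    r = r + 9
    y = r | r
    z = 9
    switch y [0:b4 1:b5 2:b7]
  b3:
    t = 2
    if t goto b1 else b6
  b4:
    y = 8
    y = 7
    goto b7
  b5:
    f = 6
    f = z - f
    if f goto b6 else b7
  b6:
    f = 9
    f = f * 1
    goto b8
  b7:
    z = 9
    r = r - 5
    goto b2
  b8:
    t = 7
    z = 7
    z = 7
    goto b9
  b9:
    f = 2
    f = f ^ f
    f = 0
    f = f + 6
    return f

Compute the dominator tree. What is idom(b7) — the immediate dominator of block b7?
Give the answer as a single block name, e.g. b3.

idom tree: b1←b0 b2←b0 b3←b1 b4←b2 b5←b2 b6←b0 b7←b2 b8←b0 b9←b8
Dom at joins:
  b1: preds {b0,b3}: {b0} ∩ {b0,b1,b3} = {b0}; idom=b0
  b2: preds {b0,b7}: {b0} ∩ {b0,b2,b7} = {b0}; idom=b0
  b6: preds {b3,b5}: {b0,b1,b3} ∩ {b0,b2,b5} = {b0}; idom=b0
  b7: preds {b2,b4,b5}: {b0,b2} ∩ {b0,b2,b4} ∩ {b0,b2,b5} = {b0,b2}; idom=b2
  b8: preds {b1,b6}: {b0,b1} ∩ {b0,b6} = {b0}; idom=b0

idom(b7) = b2

Answer: b2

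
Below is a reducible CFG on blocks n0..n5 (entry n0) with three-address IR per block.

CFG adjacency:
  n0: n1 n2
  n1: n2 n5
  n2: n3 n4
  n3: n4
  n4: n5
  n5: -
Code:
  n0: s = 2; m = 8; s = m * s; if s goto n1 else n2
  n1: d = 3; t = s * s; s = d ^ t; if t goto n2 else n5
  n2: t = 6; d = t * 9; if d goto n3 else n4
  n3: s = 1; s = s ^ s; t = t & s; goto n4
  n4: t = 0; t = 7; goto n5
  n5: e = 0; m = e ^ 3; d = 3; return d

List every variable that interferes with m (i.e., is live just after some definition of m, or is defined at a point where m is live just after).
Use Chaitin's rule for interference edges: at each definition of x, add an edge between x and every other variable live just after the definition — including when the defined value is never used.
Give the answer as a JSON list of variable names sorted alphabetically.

Per-block:
  n0: def={m,s} ue=∅
  n1: def={d,s,t} ue={s}
  n2: def={d,t} ue=∅
  n3: def={s,t} ue={t}
  n4: def={t} ue=∅
  n5: def={d,e,m} ue=∅

Liveness:
  n0 li=∅ lo={s}
  n1 li={s} lo=∅
  n2 li=∅ lo={t}
  n3 li={t} lo=∅
  n4 li=∅ lo=∅
  n5 li=∅ lo=∅

Interference:
  d — {s,t}
  e — ∅
  m — {s}
  s — {d,m,t}
  t — {d,s}

N(m) = ["s"]

Answer: ["s"]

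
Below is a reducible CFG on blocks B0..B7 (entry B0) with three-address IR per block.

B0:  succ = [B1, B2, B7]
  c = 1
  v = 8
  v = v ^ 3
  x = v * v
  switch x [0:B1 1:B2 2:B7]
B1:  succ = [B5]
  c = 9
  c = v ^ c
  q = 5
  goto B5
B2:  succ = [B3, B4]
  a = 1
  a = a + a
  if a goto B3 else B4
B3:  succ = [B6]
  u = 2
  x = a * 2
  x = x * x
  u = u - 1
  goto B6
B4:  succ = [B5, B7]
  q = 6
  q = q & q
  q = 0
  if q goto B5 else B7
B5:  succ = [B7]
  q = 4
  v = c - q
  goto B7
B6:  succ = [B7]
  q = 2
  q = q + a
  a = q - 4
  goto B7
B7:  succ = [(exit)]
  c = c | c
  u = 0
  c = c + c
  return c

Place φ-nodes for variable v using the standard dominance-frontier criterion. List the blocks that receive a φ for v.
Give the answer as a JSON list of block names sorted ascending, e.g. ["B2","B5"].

Answer: ["B7"]

Analysis:
idom tree: B1←B0 B2←B0 B3←B2 B4←B2 B5←B0 B6←B3 B7←B0
Dom at joins:
  B5: preds {B1,B4}: {B0,B1} ∩ {B0,B2,B4} = {B0}; idom=B0
  B7: preds {B0,B4,B5,B6}: {B0} ∩ {B0,B2,B4} ∩ {B0,B5} ∩ {B0,B2,B3,B6} = {B0}; idom=B0

Frontier:
  join B5 pred B1: B1 stop@B0
  join B5 pred B4: B4→B2 stop@B0
  join B7 pred B0: · stop@B0
  join B7 pred B4: B4→B2 stop@B0
  join B7 pred B5: B5 stop@B0
  join B7 pred B6: B6→B3→B2 stop@B0
  B0: DF=∅
  B1: DF={B5}
  B2: DF={B5,B7}
  B3: DF={B7}
  B4: DF={B5,B7}
  B5: DF={B7}
  B6: DF={B7}
  B7: DF=∅

φ for v: defs {B0,B5}
  DF⁺ = {B7}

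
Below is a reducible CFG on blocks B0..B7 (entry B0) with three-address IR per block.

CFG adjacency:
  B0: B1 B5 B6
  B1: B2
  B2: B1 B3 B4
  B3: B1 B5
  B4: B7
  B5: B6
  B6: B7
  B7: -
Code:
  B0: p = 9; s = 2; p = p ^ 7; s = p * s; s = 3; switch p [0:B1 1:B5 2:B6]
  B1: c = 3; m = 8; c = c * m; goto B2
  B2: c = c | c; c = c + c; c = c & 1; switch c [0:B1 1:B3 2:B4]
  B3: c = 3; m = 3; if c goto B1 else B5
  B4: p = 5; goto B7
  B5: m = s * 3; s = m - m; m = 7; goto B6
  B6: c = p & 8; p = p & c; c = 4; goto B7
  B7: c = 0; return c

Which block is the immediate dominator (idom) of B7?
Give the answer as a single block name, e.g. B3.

Answer: B0

Derivation:
idom tree: B1←B0 B2←B1 B3←B2 B4←B2 B5←B0 B6←B0 B7←B0
Join-block Dom:
  B1: preds {B0,B2,B3}: {B0} ∩ {B0,B1,B2} ∩ {B0,B1,B2,B3} = {B0}; idom=B0
  B5: preds {B0,B3}: {B0} ∩ {B0,B1,B2,B3} = {B0}; idom=B0
  B6: preds {B0,B5}: {B0} ∩ {B0,B5} = {B0}; idom=B0
  B7: preds {B4,B6}: {B0,B1,B2,B4} ∩ {B0,B6} = {B0}; idom=B0

idom(B7) = B0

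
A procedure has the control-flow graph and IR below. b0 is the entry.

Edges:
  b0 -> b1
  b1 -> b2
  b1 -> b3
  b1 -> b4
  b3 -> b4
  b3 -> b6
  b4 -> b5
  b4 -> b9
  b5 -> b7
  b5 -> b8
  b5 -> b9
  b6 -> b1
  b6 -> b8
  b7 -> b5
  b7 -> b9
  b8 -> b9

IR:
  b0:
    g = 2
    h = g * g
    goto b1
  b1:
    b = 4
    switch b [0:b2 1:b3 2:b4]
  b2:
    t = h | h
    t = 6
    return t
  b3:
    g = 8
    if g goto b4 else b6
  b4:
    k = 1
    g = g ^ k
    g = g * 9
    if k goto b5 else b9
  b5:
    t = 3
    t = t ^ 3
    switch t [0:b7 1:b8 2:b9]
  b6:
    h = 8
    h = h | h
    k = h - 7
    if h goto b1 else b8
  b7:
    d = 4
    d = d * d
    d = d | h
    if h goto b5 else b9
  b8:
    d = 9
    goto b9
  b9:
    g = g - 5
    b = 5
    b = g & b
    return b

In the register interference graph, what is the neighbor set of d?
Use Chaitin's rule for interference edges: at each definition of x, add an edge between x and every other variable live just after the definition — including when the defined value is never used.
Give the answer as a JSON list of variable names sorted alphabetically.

def/use:
  b0: {g,h} / ∅
  b1: {b} / ∅
  b2: {t} / {h}
  b3: {g} / ∅
  b4: {g,k} / {g}
  b5: {t} / ∅
  b6: {h,k} / ∅
  b7: {d} / {h}
  b8: {d} / ∅
  b9: {b,g} / {g}

Live sets:
  b0 li=∅ lo={g,h}
  b1 li={g,h} lo={g,h}
  b2 li={h} lo=∅
  b3 li={h} lo={g,h}
  b4 li={g,h} lo={g,h}
  b5 li={g,h} lo={g,h}
  b6 li={g} lo={g,h}
  b7 li={g,h} lo={g,h}
  b8 li={g} lo={g}
  b9 li={g} lo=∅

Interference:
  b — {g,h}
  d — {g,h}
  g — {b,d,h,k,t}
  h — {b,d,g,k,t}
  k — {g,h}
  t — {g,h}

N(d) = ["g", "h"]

Answer: ["g", "h"]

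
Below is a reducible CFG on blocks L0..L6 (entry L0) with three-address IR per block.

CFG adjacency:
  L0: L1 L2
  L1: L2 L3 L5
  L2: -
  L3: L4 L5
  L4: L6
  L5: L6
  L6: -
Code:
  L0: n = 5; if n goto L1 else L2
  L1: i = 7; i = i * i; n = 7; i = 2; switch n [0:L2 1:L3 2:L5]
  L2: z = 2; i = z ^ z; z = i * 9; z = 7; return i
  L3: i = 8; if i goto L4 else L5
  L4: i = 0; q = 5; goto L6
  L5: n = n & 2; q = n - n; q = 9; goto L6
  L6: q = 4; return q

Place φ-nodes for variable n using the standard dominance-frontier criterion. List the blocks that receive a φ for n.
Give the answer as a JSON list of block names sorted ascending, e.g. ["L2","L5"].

Answer: ["L2", "L6"]

Working:
idom tree: L1←L0 L2←L0 L3←L1 L4←L3 L5←L1 L6←L1
Dom at joins:
  L2: preds {L0,L1}: {L0} ∩ {L0,L1} = {L0}; idom=L0
  L5: preds {L1,L3}: {L0,L1} ∩ {L0,L1,L3} = {L0,L1}; idom=L1
  L6: preds {L4,L5}: {L0,L1,L3,L4} ∩ {L0,L1,L5} = {L0,L1}; idom=L1

DF derivation:
  L2←L0: walk · to L0
  L2←L1: walk L1 to L0
  L5←L1: walk · to L1
  L5←L3: walk L3 to L1
  L6←L4: walk L4→L3 to L1
  L6←L5: walk L5 to L1
  DF(L0)=∅
  DF(L1)={L2}
  DF(L2)=∅
  DF(L3)={L5,L6}
  DF(L4)={L6}
  DF(L5)={L6}
  DF(L6)=∅

φ for n: defs {L0,L1,L5}
  DF⁺ = {L2,L6}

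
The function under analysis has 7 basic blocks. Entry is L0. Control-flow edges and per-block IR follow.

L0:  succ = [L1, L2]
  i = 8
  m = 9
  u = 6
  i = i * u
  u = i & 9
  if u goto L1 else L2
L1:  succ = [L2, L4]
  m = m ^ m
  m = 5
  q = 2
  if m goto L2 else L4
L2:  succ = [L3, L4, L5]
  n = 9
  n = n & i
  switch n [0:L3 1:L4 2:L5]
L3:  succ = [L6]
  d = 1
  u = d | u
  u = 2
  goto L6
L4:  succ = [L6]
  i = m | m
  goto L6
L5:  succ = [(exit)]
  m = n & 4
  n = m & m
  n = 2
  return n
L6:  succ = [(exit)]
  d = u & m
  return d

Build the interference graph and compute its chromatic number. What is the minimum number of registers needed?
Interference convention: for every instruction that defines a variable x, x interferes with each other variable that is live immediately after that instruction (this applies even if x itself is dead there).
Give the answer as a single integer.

def/use:
  L0: {i,m,u} / ∅
  L1: {m,q} / {m}
  L2: {n} / {i}
  L3: {d,u} / {u}
  L4: {i} / {m}
  L5: {m,n} / {n}
  L6: {d} / {m,u}

Backward fixpoint:
  live L0: ∅→{i,m,u}
  live L1: {i,m,u}→{i,m,u}
  live L2: {i,m,u}→{m,n,u}
  live L3: {m,u}→{m,u}
  live L4: {m,u}→{m,u}
  live L5: {n}→∅
  live L6: {m,u}→∅

Interference:
  d↔{m,u}
  i↔{m,n,q,u}
  m↔{d,i,n,q,u}
  n↔{i,m,u}
  q↔{i,m,u}
  u↔{d,i,m,n,q}

Registers:
  lower bound: {i,m,n,u} mutually conflict ⇒ χ ≥ 4
  4-colouring: c0={m}  c1={u}  c2={d,i}  c3={n,q}
  χ = 4

Answer: 4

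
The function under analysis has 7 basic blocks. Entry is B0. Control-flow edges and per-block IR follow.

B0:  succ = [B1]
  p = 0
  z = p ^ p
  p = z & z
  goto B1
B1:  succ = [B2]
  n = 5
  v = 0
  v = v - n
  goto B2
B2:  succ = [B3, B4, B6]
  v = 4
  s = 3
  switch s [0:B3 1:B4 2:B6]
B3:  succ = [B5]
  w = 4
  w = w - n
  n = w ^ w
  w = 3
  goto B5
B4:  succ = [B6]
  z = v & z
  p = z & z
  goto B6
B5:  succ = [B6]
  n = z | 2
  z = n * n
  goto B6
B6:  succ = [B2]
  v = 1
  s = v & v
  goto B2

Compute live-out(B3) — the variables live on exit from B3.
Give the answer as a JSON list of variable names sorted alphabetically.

Answer: ["z"]

Derivation:
Per-block:
  B0: def={p,z} ue=∅
  B1: def={n,v} ue=∅
  B2: def={s,v} ue=∅
  B3: def={n,w} ue={n}
  B4: def={p,z} ue={v,z}
  B5: def={n,z} ue={z}
  B6: def={s,v} ue=∅

Liveness:
  B0 li=∅ lo={z}
  B1 li={z} lo={n,z}
  B2 li={n,z} lo={n,v,z}
  B3 li={n,z} lo={z}
  B4 li={n,v,z} lo={n,z}
  B5 li={z} lo={n,z}
  B6 li={n,z} lo={n,z}

live-out(B3) = ["z"]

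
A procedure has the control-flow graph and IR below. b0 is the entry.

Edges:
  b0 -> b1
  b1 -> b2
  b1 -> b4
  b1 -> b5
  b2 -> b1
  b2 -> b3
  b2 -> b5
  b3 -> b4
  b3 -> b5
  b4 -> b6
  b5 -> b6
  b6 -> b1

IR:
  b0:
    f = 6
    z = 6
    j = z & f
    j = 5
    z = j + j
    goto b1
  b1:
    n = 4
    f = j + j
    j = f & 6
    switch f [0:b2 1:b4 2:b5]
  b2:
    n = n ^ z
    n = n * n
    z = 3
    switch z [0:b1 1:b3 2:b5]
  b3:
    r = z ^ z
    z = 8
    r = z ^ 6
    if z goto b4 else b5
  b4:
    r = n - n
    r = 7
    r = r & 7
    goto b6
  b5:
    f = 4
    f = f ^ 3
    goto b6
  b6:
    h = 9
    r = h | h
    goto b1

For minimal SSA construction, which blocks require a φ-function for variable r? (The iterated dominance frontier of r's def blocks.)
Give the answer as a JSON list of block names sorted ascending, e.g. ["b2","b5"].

Answer: ["b1", "b4", "b5", "b6"]

Derivation:
idom tree: b1←b0 b2←b1 b3←b2 b4←b1 b5←b1 b6←b1
Dom∩ at merges:
  b1: preds {b0,b2,b6}: {b0} ∩ {b0,b1,b2} ∩ {b0,b1,b6} = {b0}; idom=b0
  b4: preds {b1,b3}: {b0,b1} ∩ {b0,b1,b2,b3} = {b0,b1}; idom=b1
  b5: preds {b1,b2,b3}: {b0,b1} ∩ {b0,b1,b2} ∩ {b0,b1,b2,b3} = {b0,b1}; idom=b1
  b6: preds {b4,b5}: {b0,b1,b4} ∩ {b0,b1,b5} = {b0,b1}; idom=b1

DF walk-up:
  join b1 pred b0: · stop@b0
  join b1 pred b2: b2→b1 stop@b0
  join b1 pred b6: b6→b1 stop@b0
  join b4 pred b1: · stop@b1
  join b4 pred b3: b3→b2 stop@b1
  join b5 pred b1: · stop@b1
  join b5 pred b2: b2 stop@b1
  join b5 pred b3: b3→b2 stop@b1
  join b6 pred b4: b4 stop@b1
  join b6 pred b5: b5 stop@b1
  b0 → ∅
  b1 → {b1}
  b2 → {b1,b4,b5}
  b3 → {b4,b5}
  b4 → {b6}
  b5 → {b6}
  b6 → {b1}

φ for r: defs {b3,b4,b6}
  DF⁺ = {b1,b4,b5,b6}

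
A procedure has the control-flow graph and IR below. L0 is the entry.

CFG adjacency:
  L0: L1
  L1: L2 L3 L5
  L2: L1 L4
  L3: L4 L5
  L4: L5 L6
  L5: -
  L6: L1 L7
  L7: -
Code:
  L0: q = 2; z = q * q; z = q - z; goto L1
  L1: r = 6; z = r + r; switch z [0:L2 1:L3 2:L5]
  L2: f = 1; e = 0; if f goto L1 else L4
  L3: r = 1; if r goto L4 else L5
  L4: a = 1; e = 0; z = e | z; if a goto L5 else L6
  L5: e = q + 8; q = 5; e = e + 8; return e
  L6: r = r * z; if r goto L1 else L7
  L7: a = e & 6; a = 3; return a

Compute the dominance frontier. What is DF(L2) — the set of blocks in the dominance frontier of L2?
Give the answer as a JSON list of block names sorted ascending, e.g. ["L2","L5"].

idom tree: L1←L0 L2←L1 L3←L1 L4←L1 L5←L1 L6←L4 L7←L6
Join-block Dom:
  L1: preds {L0,L2,L6}: {L0} ∩ {L0,L1,L2} ∩ {L0,L1,L4,L6} = {L0}; idom=L0
  L4: preds {L2,L3}: {L0,L1,L2} ∩ {L0,L1,L3} = {L0,L1}; idom=L1
  L5: preds {L1,L3,L4}: {L0,L1} ∩ {L0,L1,L3} ∩ {L0,L1,L4} = {L0,L1}; idom=L1

Frontier:
  L1←L0: walk · to L0
  L1←L2: walk L2→L1 to L0
  L1←L6: walk L6→L4→L1 to L0
  L4←L2: walk L2 to L1
  L4←L3: walk L3 to L1
  L5←L1: walk · to L1
  L5←L3: walk L3 to L1
  L5←L4: walk L4 to L1
  L0: DF=∅
  L1: DF={L1}
  L2: DF={L1,L4}
  L3: DF={L4,L5}
  L4: DF={L1,L5}
  L5: DF=∅
  L6: DF={L1}
  L7: DF=∅

DF(L2) = ["L1", "L4"]

Answer: ["L1", "L4"]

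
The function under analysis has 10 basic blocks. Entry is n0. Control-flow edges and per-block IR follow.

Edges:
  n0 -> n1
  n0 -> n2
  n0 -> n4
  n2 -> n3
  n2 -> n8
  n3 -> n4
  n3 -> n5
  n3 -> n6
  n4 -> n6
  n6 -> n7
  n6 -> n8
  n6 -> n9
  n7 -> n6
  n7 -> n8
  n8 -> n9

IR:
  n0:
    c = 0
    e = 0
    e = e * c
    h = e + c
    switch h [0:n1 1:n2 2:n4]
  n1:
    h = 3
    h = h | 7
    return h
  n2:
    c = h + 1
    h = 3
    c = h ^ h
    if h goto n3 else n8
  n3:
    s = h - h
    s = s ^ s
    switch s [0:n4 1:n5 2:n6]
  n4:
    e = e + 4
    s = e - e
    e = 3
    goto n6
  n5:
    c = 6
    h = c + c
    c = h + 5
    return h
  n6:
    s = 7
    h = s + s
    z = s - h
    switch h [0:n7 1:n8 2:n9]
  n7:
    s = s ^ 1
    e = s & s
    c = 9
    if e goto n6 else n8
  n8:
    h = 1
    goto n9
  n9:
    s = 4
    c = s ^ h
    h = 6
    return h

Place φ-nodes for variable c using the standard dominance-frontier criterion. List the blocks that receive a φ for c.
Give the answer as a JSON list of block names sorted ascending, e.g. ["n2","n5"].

Answer: ["n4", "n6", "n8", "n9"]

Analysis:
idom tree: n1←n0 n2←n0 n3←n2 n4←n0 n5←n3 n6←n0 n7←n6 n8←n0 n9←n0
Dom at joins:
  n4: preds {n0,n3}: {n0} ∩ {n0,n2,n3} = {n0}; idom=n0
  n6: preds {n3,n4,n7}: {n0,n2,n3} ∩ {n0,n4} ∩ {n0,n6,n7} = {n0}; idom=n0
  n8: preds {n2,n6,n7}: {n0,n2} ∩ {n0,n6} ∩ {n0,n6,n7} = {n0}; idom=n0
  n9: preds {n6,n8}: {n0,n6} ∩ {n0,n8} = {n0}; idom=n0

DF walk-up:
  join n4 pred n0: · stop@n0
  join n4 pred n3: n3→n2 stop@n0
  join n6 pred n3: n3→n2 stop@n0
  join n6 pred n4: n4 stop@n0
  join n6 pred n7: n7→n6 stop@n0
  join n8 pred n2: n2 stop@n0
  join n8 pred n6: n6 stop@n0
  join n8 pred n7: n7→n6 stop@n0
  join n9 pred n6: n6 stop@n0
  join n9 pred n8: n8 stop@n0
  n0 → ∅
  n1 → ∅
  n2 → {n4,n6,n8}
  n3 → {n4,n6}
  n4 → {n6}
  n5 → ∅
  n6 → {n6,n8,n9}
  n7 → {n6,n8}
  n8 → {n9}
  n9 → ∅

φ for c: defs {n0,n2,n5,n7,n9}
  DF⁺ = {n4,n6,n8,n9}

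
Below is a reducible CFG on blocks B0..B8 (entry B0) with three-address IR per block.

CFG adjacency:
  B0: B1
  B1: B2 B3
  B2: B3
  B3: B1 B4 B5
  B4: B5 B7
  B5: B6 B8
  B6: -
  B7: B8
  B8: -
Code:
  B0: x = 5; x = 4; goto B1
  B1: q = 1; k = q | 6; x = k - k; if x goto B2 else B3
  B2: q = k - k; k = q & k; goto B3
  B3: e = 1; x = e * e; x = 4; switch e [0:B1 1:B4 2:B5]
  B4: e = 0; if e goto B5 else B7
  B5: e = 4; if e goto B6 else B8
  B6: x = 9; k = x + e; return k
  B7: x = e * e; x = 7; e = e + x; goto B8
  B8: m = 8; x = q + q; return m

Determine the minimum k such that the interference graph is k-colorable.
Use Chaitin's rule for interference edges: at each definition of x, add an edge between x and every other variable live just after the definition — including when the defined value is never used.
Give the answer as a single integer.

Answer: 3

Working:
Per-block:
  B0: def={x} ue=∅
  B1: def={k,q,x} ue=∅
  B2: def={k,q} ue={k}
  B3: def={e,x} ue=∅
  B4: def={e} ue=∅
  B5: def={e} ue=∅
  B6: def={k,x} ue={e}
  B7: def={e,x} ue={e}
  B8: def={m,x} ue={q}

Liveness:
  B0 li=∅ lo=∅
  B1 li=∅ lo={k,q}
  B2 li={k} lo={q}
  B3 li={q} lo={q}
  B4 li={q} lo={e,q}
  B5 li={q} lo={e,q}
  B6 li={e} lo=∅
  B7 li={e,q} lo={q}
  B8 li={q} lo=∅

Interference:
  e — {q,x}
  k — {q,x}
  m — {q,x}
  q — {e,k,m,x}
  x — {e,k,m,q}

Registers:
  lower bound: {e,q,x} mutually conflict ⇒ χ ≥ 3
  assign e→r2 k→r2 m→r2 q→r0 x→r1 — no edge inside a register ⇒ χ ≤ 3
  χ = 3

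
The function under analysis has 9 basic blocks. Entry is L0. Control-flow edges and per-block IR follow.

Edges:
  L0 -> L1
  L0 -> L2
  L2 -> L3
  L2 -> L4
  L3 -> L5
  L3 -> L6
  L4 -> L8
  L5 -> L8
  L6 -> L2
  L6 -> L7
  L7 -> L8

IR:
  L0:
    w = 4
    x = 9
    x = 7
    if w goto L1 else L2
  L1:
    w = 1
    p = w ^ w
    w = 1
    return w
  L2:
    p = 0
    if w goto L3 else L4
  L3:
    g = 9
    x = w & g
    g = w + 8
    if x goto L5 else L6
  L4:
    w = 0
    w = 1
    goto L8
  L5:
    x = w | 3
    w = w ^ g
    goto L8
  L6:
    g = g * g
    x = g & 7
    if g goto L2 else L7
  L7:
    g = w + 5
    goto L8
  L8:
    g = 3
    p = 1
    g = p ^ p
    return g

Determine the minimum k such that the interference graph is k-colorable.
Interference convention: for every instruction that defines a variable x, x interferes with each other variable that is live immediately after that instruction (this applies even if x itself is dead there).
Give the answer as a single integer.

def/use:
  L0: def={w,x} ue=∅
  L1: def={p,w} ue=∅
  L2: def={p} ue={w}
  L3: def={g,x} ue={w}
  L4: def={w} ue=∅
  L5: def={w,x} ue={g,w}
  L6: def={g,x} ue={g}
  L7: def={g} ue={w}
  L8: def={g,p} ue=∅

Live sets:
  L0 li=∅ lo={w}
  L1 li=∅ lo=∅
  L2 li={w} lo={w}
  L3 li={w} lo={g,w}
  L4 li=∅ lo=∅
  L5 li={g,w} lo=∅
  L6 li={g,w} lo={w}
  L7 li={w} lo=∅
  L8 li=∅ lo=∅

Interference:
  g — {w,x}
  p — {w}
  w — {g,p,x}
  x — {g,w}

Registers:
  clique {g,w,x} ⇒ need ≥ 3
  assign g→r1 p→r1 w→r0 x→r2 — no edge inside a register ⇒ χ ≤ 3
  χ = 3

Answer: 3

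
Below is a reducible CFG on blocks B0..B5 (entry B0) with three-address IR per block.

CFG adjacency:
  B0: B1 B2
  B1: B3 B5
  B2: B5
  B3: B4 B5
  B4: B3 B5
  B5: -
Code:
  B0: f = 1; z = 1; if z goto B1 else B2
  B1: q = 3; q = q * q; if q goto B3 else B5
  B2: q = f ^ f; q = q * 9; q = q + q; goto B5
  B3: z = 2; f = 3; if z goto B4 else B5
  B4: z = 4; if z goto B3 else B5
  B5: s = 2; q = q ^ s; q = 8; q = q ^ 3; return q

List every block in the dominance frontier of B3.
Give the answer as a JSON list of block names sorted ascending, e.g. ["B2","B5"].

idom tree: B1←B0 B2←B0 B3←B1 B4←B3 B5←B0
Dom at joins:
  B3: preds {B1,B4}: {B0,B1} ∩ {B0,B1,B3,B4} = {B0,B1}; idom=B1
  B5: preds {B1,B2,B3,B4}: {B0,B1} ∩ {B0,B2} ∩ {B0,B1,B3} ∩ {B0,B1,B3,B4} = {B0}; idom=B0

DF walk-up:
  join B3 pred B1: · stop@B1
  join B3 pred B4: B4→B3 stop@B1
  join B5 pred B1: B1 stop@B0
  join B5 pred B2: B2 stop@B0
  join B5 pred B3: B3→B1 stop@B0
  join B5 pred B4: B4→B3→B1 stop@B0
  B0: DF=∅
  B1: DF={B5}
  B2: DF={B5}
  B3: DF={B3,B5}
  B4: DF={B3,B5}
  B5: DF=∅

DF(B3) = ["B3", "B5"]

Answer: ["B3", "B5"]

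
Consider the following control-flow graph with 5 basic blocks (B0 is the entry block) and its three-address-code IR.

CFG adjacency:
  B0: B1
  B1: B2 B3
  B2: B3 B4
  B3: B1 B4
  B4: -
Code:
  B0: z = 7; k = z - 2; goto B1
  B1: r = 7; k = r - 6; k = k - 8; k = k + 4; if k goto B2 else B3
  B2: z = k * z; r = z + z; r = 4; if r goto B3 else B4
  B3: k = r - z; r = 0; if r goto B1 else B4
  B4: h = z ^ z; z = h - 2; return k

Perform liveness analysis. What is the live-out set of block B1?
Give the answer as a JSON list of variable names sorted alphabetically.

Answer: ["k", "r", "z"]

Working:
Block summaries:
  B0: def={k,z} ue=∅
  B1: def={k,r} ue=∅
  B2: def={r,z} ue={k,z}
  B3: def={k,r} ue={r,z}
  B4: def={h,z} ue={k,z}

Backward fixpoint:
  B0 li=∅ lo={z}
  B1 li={z} lo={k,r,z}
  B2 li={k,z} lo={k,r,z}
  B3 li={r,z} lo={k,z}
  B4 li={k,z} lo=∅

live-out(B1) = ["k", "r", "z"]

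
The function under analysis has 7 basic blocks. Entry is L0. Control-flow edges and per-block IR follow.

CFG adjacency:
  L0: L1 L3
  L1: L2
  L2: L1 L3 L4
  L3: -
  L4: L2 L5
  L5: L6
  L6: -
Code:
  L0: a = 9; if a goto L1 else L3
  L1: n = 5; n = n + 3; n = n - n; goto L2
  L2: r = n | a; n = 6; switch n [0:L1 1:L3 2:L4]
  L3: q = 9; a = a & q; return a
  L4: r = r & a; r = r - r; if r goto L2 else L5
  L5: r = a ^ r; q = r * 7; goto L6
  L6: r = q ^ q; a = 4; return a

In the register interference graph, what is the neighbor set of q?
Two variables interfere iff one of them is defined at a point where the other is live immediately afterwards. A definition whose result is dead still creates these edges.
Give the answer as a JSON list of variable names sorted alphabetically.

Answer: ["a"]

Derivation:
def/use:
  L0 def {a} use ∅
  L1 def {n} use ∅
  L2 def {n,r} use {a,n}
  L3 def {a,q} use {a}
  L4 def {r} use {a,r}
  L5 def {q,r} use {a,r}
  L6 def {a,r} use {q}

Backward fixpoint:
  L0: in=∅ out={a}
  L1: in={a} out={a,n}
  L2: in={a,n} out={a,n,r}
  L3: in={a} out=∅
  L4: in={a,n,r} out={a,n,r}
  L5: in={a,r} out={q}
  L6: in={q} out=∅

Interfere edges:
  a: {n,q,r}
  n: {a,r}
  q: {a}
  r: {a,n}

N(q) = ["a"]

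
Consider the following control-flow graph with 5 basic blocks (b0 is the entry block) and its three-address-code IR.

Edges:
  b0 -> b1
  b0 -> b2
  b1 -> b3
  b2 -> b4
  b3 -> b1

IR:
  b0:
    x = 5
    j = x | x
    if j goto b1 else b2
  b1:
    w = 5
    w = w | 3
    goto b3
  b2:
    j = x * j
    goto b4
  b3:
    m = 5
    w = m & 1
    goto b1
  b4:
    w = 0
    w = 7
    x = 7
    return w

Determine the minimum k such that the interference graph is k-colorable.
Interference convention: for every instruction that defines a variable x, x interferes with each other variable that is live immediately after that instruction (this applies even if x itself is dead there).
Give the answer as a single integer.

Answer: 2

Derivation:
Per-block:
  b0 def {j,x} use ∅
  b1 def {w} use ∅
  b2 def {j} use {j,x}
  b3 def {m,w} use ∅
  b4 def {w,x} use ∅

Live sets:
  b0 li=∅ lo={j,x}
  b1 li=∅ lo=∅
  b2 li={j,x} lo=∅
  b3 li=∅ lo=∅
  b4 li=∅ lo=∅

Interfere edges:
  j: {x}
  m: ∅
  w: {x}
  x: {j,w}

Chromatic number:
  {j,x} pairwise interfere (2-clique) ⇒ χ ≥ 2
  2-colouring: r0={m,x}  r1={j,w}
  χ = 2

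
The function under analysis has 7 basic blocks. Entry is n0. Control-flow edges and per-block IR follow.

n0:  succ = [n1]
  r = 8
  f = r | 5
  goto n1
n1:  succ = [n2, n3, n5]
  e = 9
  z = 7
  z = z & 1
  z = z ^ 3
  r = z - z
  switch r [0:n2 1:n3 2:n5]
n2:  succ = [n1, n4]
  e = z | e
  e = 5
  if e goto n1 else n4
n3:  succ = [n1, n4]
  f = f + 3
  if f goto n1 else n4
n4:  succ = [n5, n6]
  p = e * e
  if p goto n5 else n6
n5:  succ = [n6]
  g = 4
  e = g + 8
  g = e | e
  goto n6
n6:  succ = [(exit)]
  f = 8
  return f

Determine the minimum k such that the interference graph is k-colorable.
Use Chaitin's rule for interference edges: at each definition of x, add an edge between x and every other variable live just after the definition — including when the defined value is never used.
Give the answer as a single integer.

Block summaries:
  n0 def {f,r} use ∅
  n1 def {e,r,z} use ∅
  n2 def {e} use {e,z}
  n3 def {f} use {f}
  n4 def {p} use {e}
  n5 def {e,g} use ∅
  n6 def {f} use ∅

Live sets:
  n0 li=∅ lo={f}
  n1 li={f} lo={e,f,z}
  n2 li={e,f,z} lo={e,f}
  n3 li={e,f} lo={e,f}
  n4 li={e} lo=∅
  n5 li=∅ lo=∅
  n6 li=∅ lo=∅

Conflict graph:
  e: {f,r,z}
  f: {e,r,z}
  g: ∅
  p: ∅
  r: {e,f,z}
  z: {e,f,r}

Registers:
  lower bound: {e,f,r,z} mutually conflict ⇒ χ ≥ 4
  assign e→R0 f→R1 g→R0 p→R0 r→R2 z→R3 — no edge inside a register ⇒ χ ≤ 4
  χ = 4

Answer: 4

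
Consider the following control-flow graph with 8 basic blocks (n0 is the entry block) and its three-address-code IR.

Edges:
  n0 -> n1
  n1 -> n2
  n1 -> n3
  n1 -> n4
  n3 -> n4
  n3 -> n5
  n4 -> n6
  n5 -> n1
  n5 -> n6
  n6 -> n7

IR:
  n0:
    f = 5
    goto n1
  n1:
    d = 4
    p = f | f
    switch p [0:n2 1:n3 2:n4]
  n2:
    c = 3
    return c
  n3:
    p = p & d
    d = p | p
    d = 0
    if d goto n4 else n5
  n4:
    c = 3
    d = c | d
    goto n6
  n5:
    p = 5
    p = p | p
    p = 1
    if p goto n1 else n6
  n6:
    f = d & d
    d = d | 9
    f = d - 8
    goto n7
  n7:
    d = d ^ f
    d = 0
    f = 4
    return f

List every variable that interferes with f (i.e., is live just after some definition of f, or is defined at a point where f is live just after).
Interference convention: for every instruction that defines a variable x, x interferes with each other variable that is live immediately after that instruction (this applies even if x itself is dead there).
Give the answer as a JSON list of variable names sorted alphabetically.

Block summaries:
  n0: {f} / ∅
  n1: {d,p} / {f}
  n2: {c} / ∅
  n3: {d,p} / {d,p}
  n4: {c,d} / {d}
  n5: {p} / ∅
  n6: {d,f} / {d}
  n7: {d,f} / {d,f}

Backward fixpoint:
  n0: in=∅ out={f}
  n1: in={f} out={d,f,p}
  n2: in=∅ out=∅
  n3: in={d,f,p} out={d,f}
  n4: in={d} out={d}
  n5: in={d,f} out={d,f}
  n6: in={d} out={d,f}
  n7: in={d,f} out=∅

Conflict graph:
  c — {d}
  d — {c,f,p}
  f — {d,p}
  p — {d,f}

N(f) = ["d", "p"]

Answer: ["d", "p"]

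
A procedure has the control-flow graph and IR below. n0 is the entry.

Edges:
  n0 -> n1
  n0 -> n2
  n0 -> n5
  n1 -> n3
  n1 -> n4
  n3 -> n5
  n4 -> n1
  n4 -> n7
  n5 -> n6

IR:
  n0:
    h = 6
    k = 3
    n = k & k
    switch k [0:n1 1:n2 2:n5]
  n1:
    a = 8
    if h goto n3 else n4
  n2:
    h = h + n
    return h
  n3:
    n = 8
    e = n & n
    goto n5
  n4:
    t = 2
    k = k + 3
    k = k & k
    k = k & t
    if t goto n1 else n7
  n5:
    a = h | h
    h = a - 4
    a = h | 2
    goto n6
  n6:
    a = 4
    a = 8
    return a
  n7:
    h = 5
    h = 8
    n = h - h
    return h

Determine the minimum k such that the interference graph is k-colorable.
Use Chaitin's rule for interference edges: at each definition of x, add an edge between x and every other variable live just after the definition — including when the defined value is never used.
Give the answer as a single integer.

Block summaries:
  n0: def={h,k,n} ue=∅
  n1: def={a} ue={h}
  n2: def={h} ue={h,n}
  n3: def={e,n} ue=∅
  n4: def={k,t} ue={k}
  n5: def={a,h} ue={h}
  n6: def={a} ue=∅
  n7: def={h,n} ue=∅

Liveness:
  live n0: ∅→{h,k,n}
  live n1: {h,k}→{h,k}
  live n2: {h,n}→∅
  live n3: {h}→{h}
  live n4: {h,k}→{h,k}
  live n5: {h}→∅
  live n6: ∅→∅
  live n7: ∅→∅

Interference:
  a — {h,k}
  e — {h}
  h — {a,e,k,n,t}
  k — {a,h,n,t}
  n — {h,k}
  t — {h,k}

Registers:
  clique {a,h,k} ⇒ need ≥ 3
  assign a→R2 e→R1 h→R0 k→R1 n→R2 t→R2 — no edge inside a register ⇒ χ ≤ 3
  χ = 3

Answer: 3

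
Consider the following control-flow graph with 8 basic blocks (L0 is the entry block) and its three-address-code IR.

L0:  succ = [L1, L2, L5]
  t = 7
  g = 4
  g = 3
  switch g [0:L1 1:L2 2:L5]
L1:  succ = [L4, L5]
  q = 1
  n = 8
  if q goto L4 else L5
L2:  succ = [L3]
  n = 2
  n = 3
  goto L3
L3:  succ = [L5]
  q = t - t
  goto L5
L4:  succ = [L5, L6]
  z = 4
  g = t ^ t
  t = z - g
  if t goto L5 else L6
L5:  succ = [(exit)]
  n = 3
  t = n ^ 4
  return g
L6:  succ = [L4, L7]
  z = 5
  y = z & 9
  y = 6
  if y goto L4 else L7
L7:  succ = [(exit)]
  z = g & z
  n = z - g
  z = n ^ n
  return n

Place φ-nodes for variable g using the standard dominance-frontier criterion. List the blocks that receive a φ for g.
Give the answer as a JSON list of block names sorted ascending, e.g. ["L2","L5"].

Answer: ["L4", "L5"]

Analysis:
idom tree: L1←L0 L2←L0 L3←L2 L4←L1 L5←L0 L6←L4 L7←L6
Join-block Dom:
  L4: preds {L1,L6}: {L0,L1} ∩ {L0,L1,L4,L6} = {L0,L1}; idom=L1
  L5: preds {L0,L1,L3,L4}: {L0} ∩ {L0,L1} ∩ {L0,L2,L3} ∩ {L0,L1,L4} = {L0}; idom=L0

DF walk-up:
  L4←L1: walk · to L1
  L4←L6: walk L6→L4 to L1
  L5←L0: walk · to L0
  L5←L1: walk L1 to L0
  L5←L3: walk L3→L2 to L0
  L5←L4: walk L4→L1 to L0
  DF(L0)=∅
  DF(L1)={L5}
  DF(L2)={L5}
  DF(L3)={L5}
  DF(L4)={L4,L5}
  DF(L5)=∅
  DF(L6)={L4}
  DF(L7)=∅

φ for g: defs {L0,L4}
  DF⁺ = {L4,L5}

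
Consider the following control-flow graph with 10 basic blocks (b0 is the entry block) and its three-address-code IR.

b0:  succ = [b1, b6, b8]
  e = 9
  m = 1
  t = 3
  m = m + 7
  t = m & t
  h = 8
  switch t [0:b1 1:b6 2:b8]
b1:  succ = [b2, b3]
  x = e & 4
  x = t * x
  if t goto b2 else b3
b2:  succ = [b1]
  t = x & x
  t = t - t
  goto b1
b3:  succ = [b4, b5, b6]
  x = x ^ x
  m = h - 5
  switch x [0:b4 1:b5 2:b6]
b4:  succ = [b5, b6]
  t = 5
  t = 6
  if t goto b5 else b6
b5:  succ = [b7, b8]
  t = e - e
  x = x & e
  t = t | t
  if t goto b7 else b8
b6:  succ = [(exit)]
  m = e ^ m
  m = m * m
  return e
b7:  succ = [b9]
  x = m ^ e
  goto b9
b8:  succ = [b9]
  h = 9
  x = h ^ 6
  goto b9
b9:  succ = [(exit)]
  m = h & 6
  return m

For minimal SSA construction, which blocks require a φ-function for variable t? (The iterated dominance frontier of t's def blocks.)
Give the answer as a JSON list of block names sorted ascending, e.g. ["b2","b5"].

idom tree: b1←b0 b2←b1 b3←b1 b4←b3 b5←b3 b6←b0 b7←b5 b8←b0 b9←b0
Dom at joins:
  b1: preds {b0,b2}: {b0} ∩ {b0,b1,b2} = {b0}; idom=b0
  b5: preds {b3,b4}: {b0,b1,b3} ∩ {b0,b1,b3,b4} = {b0,b1,b3}; idom=b3
  b6: preds {b0,b3,b4}: {b0} ∩ {b0,b1,b3} ∩ {b0,b1,b3,b4} = {b0}; idom=b0
  b8: preds {b0,b5}: {b0} ∩ {b0,b1,b3,b5} = {b0}; idom=b0
  b9: preds {b7,b8}: {b0,b1,b3,b5,b7} ∩ {b0,b8} = {b0}; idom=b0

DF walk-up:
  join b1 pred b0: · stop@b0
  join b1 pred b2: b2→b1 stop@b0
  join b5 pred b3: · stop@b3
  join b5 pred b4: b4 stop@b3
  join b6 pred b0: · stop@b0
  join b6 pred b3: b3→b1 stop@b0
  join b6 pred b4: b4→b3→b1 stop@b0
  join b8 pred b0: · stop@b0
  join b8 pred b5: b5→b3→b1 stop@b0
  join b9 pred b7: b7→b5→b3→b1 stop@b0
  join b9 pred b8: b8 stop@b0
  b0 → ∅
  b1 → {b1,b6,b8,b9}
  b2 → {b1}
  b3 → {b6,b8,b9}
  b4 → {b5,b6}
  b5 → {b8,b9}
  b6 → ∅
  b7 → {b9}
  b8 → {b9}
  b9 → ∅

φ for t: defs {b0,b2,b4,b5}
  DF⁺ = {b1,b5,b6,b8,b9}

Answer: ["b1", "b5", "b6", "b8", "b9"]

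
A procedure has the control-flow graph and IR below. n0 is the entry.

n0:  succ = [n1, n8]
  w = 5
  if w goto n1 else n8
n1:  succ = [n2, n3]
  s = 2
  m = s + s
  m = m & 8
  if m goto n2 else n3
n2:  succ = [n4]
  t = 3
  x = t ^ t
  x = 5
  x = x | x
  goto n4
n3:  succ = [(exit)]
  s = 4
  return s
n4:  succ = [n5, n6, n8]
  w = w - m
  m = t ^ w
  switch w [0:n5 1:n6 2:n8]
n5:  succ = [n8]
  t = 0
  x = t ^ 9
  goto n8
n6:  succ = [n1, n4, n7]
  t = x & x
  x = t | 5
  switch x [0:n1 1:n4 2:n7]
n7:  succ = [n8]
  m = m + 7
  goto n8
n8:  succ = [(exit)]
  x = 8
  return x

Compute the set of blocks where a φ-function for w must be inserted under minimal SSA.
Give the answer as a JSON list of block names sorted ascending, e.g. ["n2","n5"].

idom tree: n1←n0 n2←n1 n3←n1 n4←n2 n5←n4 n6←n4 n7←n6 n8←n0
Dom∩ at merges:
  n1: preds {n0,n6}: {n0} ∩ {n0,n1,n2,n4,n6} = {n0}; idom=n0
  n4: preds {n2,n6}: {n0,n1,n2} ∩ {n0,n1,n2,n4,n6} = {n0,n1,n2}; idom=n2
  n8: preds {n0,n4,n5,n7}: {n0} ∩ {n0,n1,n2,n4} ∩ {n0,n1,n2,n4,n5} ∩ {n0,n1,n2,n4,n6,n7} = {n0}; idom=n0

Frontier:
  n1←n0: walk · to n0
  n1←n6: walk n6→n4→n2→n1 to n0
  n4←n2: walk · to n2
  n4←n6: walk n6→n4 to n2
  n8←n0: walk · to n0
  n8←n4: walk n4→n2→n1 to n0
  n8←n5: walk n5→n4→n2→n1 to n0
  n8←n7: walk n7→n6→n4→n2→n1 to n0
  DF(n0)=∅
  DF(n1)={n1,n8}
  DF(n2)={n1,n8}
  DF(n3)=∅
  DF(n4)={n1,n4,n8}
  DF(n5)={n8}
  DF(n6)={n1,n4,n8}
  DF(n7)={n8}
  DF(n8)=∅

φ for w: defs {n0,n4}
  DF⁺ = {n1,n4,n8}

Answer: ["n1", "n4", "n8"]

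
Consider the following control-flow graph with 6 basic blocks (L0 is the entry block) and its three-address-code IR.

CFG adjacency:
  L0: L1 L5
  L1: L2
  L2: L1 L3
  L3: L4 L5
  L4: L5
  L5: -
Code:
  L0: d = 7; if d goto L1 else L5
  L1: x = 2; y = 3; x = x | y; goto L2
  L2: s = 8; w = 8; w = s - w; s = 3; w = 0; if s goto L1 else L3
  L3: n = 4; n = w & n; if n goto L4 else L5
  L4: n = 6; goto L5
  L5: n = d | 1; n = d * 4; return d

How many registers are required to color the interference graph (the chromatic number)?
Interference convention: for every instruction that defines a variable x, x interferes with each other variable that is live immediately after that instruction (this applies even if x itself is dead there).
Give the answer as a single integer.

def/use:
  L0: {d} / ∅
  L1: {x,y} / ∅
  L2: {s,w} / ∅
  L3: {n} / {w}
  L4: {n} / ∅
  L5: {n} / {d}

Live sets:
  L0 li=∅ lo={d}
  L1 li={d} lo={d}
  L2 li={d} lo={d,w}
  L3 li={d,w} lo={d}
  L4 li={d} lo={d}
  L5 li={d} lo=∅

Interference:
  d — {n,s,w,x,y}
  n — {d,w}
  s — {d,w}
  w — {d,n,s}
  x — {d,y}
  y — {d,x}

Chromatic number:
  {d,n,w} pairwise interfere (3-clique) ⇒ χ ≥ 3
  assign d→c0 n→c2 s→c2 w→c1 x→c1 y→c2 — no edge inside a register ⇒ χ ≤ 3
  χ = 3

Answer: 3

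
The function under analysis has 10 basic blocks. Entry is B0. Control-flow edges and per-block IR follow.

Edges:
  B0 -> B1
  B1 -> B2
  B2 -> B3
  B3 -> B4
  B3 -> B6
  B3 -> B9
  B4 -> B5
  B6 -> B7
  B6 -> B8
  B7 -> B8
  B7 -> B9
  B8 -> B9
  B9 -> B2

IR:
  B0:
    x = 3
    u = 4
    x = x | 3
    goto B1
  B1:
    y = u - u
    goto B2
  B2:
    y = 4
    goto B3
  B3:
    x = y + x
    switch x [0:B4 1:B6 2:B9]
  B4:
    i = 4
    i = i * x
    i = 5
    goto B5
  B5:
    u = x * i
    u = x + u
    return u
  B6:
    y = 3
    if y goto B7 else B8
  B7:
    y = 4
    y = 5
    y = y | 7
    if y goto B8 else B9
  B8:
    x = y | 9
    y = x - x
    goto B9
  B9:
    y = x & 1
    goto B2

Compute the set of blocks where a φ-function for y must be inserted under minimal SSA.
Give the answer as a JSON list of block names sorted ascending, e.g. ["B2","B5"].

idom tree: B1←B0 B2←B1 B3←B2 B4←B3 B5←B4 B6←B3 B7←B6 B8←B6 B9←B3
Dom∩ at merges:
  B2: preds {B1,B9}: {B0,B1} ∩ {B0,B1,B2,B3,B9} = {B0,B1}; idom=B1
  B8: preds {B6,B7}: {B0,B1,B2,B3,B6} ∩ {B0,B1,B2,B3,B6,B7} = {B0,B1,B2,B3,B6}; idom=B6
  B9: preds {B3,B7,B8}: {B0,B1,B2,B3} ∩ {B0,B1,B2,B3,B6,B7} ∩ {B0,B1,B2,B3,B6,B8} = {B0,B1,B2,B3}; idom=B3

Frontier:
  B2←B1: walk · to B1
  B2←B9: walk B9→B3→B2 to B1
  B8←B6: walk · to B6
  B8←B7: walk B7 to B6
  B9←B3: walk · to B3
  B9←B7: walk B7→B6 to B3
  B9←B8: walk B8→B6 to B3
  B0 → ∅
  B1 → ∅
  B2 → {B2}
  B3 → {B2}
  B4 → ∅
  B5 → ∅
  B6 → {B9}
  B7 → {B8,B9}
  B8 → {B9}
  B9 → {B2}

φ for y: defs {B1,B2,B6,B7,B8,B9}
  DF⁺ = {B2,B8,B9}

Answer: ["B2", "B8", "B9"]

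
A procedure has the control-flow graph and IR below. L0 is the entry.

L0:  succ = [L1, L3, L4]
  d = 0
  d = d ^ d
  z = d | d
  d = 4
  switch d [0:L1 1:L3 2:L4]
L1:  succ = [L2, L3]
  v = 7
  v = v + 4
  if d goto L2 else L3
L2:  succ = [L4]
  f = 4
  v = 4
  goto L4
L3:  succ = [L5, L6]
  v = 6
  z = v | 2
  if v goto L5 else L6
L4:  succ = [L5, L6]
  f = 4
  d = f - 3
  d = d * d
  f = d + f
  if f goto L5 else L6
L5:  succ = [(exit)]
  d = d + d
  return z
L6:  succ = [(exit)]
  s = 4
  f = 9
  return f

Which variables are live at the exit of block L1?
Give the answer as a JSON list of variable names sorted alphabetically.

Answer: ["d", "z"]

Derivation:
Block summaries:
  L0 def {d,z} use ∅
  L1 def {v} use {d}
  L2 def {f,v} use ∅
  L3 def {v,z} use ∅
  L4 def {d,f} use ∅
  L5 def {d} use {d,z}
  L6 def {f,s} use ∅

Liveness:
  L0: in=∅ out={d,z}
  L1: in={d,z} out={d,z}
  L2: in={z} out={z}
  L3: in={d} out={d,z}
  L4: in={z} out={d,z}
  L5: in={d,z} out=∅
  L6: in=∅ out=∅

live-out(L1) = ["d", "z"]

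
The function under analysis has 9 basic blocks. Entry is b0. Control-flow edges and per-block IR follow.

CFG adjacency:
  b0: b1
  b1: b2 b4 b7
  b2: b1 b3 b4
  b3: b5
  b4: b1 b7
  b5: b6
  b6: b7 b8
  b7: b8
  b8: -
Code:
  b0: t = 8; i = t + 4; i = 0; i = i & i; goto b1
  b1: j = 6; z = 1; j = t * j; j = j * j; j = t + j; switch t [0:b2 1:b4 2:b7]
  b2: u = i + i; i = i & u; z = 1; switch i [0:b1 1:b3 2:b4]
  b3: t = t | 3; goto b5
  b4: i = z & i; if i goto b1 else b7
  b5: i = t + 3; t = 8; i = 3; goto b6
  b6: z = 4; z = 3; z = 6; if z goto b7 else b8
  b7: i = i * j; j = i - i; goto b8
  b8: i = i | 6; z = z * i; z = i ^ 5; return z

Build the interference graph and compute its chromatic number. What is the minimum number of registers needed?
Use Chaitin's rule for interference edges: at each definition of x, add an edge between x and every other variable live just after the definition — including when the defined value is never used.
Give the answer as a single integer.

Answer: 4

Analysis:
Per-block:
  b0 def {i,t} use ∅
  b1 def {j,z} use {t}
  b2 def {i,u,z} use {i}
  b3 def {t} use {t}
  b4 def {i} use {i,z}
  b5 def {i,t} use {t}
  b6 def {z} use ∅
  b7 def {i,j} use {i,j}
  b8 def {i,z} use {i,z}

Live sets:
  live b0: ∅→{i,t}
  live b1: {i,t}→{i,j,t,z}
  live b2: {i,j,t}→{i,j,t,z}
  live b3: {j,t}→{j,t}
  live b4: {i,j,t,z}→{i,j,t,z}
  live b5: {j,t}→{i,j}
  live b6: {i,j}→{i,j,z}
  live b7: {i,j,z}→{i,z}
  live b8: {i,z}→∅

Interference:
  i↔{j,t,u,z}
  j↔{i,t,u,z}
  t↔{i,j,u,z}
  u↔{i,j,t}
  z↔{i,j,t}

Registers:
  {i,j,t,u} pairwise interfere (4-clique) ⇒ χ ≥ 4
  4-colouring: R0={i}  R1={j}  R2={t}  R3={u,z}
  χ = 4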